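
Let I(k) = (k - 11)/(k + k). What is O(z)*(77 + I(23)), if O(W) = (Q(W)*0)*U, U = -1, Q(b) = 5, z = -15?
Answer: 0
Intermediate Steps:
O(W) = 0 (O(W) = (5*0)*(-1) = 0*(-1) = 0)
I(k) = (-11 + k)/(2*k) (I(k) = (-11 + k)/((2*k)) = (-11 + k)*(1/(2*k)) = (-11 + k)/(2*k))
O(z)*(77 + I(23)) = 0*(77 + (½)*(-11 + 23)/23) = 0*(77 + (½)*(1/23)*12) = 0*(77 + 6/23) = 0*(1777/23) = 0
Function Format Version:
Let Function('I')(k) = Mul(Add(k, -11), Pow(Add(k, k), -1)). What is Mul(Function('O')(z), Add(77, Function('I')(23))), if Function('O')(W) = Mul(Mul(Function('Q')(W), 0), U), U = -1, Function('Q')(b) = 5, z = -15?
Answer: 0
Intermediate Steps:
Function('O')(W) = 0 (Function('O')(W) = Mul(Mul(5, 0), -1) = Mul(0, -1) = 0)
Function('I')(k) = Mul(Rational(1, 2), Pow(k, -1), Add(-11, k)) (Function('I')(k) = Mul(Add(-11, k), Pow(Mul(2, k), -1)) = Mul(Add(-11, k), Mul(Rational(1, 2), Pow(k, -1))) = Mul(Rational(1, 2), Pow(k, -1), Add(-11, k)))
Mul(Function('O')(z), Add(77, Function('I')(23))) = Mul(0, Add(77, Mul(Rational(1, 2), Pow(23, -1), Add(-11, 23)))) = Mul(0, Add(77, Mul(Rational(1, 2), Rational(1, 23), 12))) = Mul(0, Add(77, Rational(6, 23))) = Mul(0, Rational(1777, 23)) = 0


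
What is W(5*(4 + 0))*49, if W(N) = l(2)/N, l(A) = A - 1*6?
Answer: -49/5 ≈ -9.8000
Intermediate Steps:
l(A) = -6 + A (l(A) = A - 6 = -6 + A)
W(N) = -4/N (W(N) = (-6 + 2)/N = -4/N)
W(5*(4 + 0))*49 = -4*1/(5*(4 + 0))*49 = -4/(5*4)*49 = -4/20*49 = -4*1/20*49 = -⅕*49 = -49/5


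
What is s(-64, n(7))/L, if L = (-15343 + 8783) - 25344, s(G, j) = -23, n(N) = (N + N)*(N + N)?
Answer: 23/31904 ≈ 0.00072091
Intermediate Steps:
n(N) = 4*N² (n(N) = (2*N)*(2*N) = 4*N²)
L = -31904 (L = -6560 - 25344 = -31904)
s(-64, n(7))/L = -23/(-31904) = -23*(-1/31904) = 23/31904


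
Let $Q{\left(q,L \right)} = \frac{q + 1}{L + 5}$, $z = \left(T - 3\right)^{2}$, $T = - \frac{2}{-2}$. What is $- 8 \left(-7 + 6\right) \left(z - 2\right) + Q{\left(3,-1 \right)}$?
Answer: $17$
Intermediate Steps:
$T = 1$ ($T = \left(-2\right) \left(- \frac{1}{2}\right) = 1$)
$z = 4$ ($z = \left(1 - 3\right)^{2} = \left(-2\right)^{2} = 4$)
$Q{\left(q,L \right)} = \frac{1 + q}{5 + L}$
$- 8 \left(-7 + 6\right) \left(z - 2\right) + Q{\left(3,-1 \right)} = - 8 \left(-7 + 6\right) \left(4 - 2\right) + \frac{1 + 3}{5 - 1} = - 8 \left(\left(-1\right) 2\right) + \frac{1}{4} \cdot 4 = \left(-8\right) \left(-2\right) + \frac{1}{4} \cdot 4 = 16 + 1 = 17$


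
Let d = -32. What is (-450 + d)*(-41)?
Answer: 19762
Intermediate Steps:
(-450 + d)*(-41) = (-450 - 32)*(-41) = -482*(-41) = 19762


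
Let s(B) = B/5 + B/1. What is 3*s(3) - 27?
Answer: -81/5 ≈ -16.200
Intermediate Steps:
s(B) = 6*B/5 (s(B) = B*(⅕) + B*1 = B/5 + B = 6*B/5)
3*s(3) - 27 = 3*((6/5)*3) - 27 = 3*(18/5) - 27 = 54/5 - 27 = -81/5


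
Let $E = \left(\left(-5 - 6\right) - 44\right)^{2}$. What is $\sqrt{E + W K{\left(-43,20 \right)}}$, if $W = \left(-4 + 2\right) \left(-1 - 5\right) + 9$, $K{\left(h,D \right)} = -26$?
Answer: $\sqrt{2479} \approx 49.79$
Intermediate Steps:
$W = 21$ ($W = \left(-2\right) \left(-6\right) + 9 = 12 + 9 = 21$)
$E = 3025$ ($E = \left(\left(-5 - 6\right) - 44\right)^{2} = \left(-11 - 44\right)^{2} = \left(-55\right)^{2} = 3025$)
$\sqrt{E + W K{\left(-43,20 \right)}} = \sqrt{3025 + 21 \left(-26\right)} = \sqrt{3025 - 546} = \sqrt{2479}$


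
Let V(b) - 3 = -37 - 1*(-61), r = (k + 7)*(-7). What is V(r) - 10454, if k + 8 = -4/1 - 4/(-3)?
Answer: -10427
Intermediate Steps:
k = -32/3 (k = -8 + (-4/1 - 4/(-3)) = -8 + (-4*1 - 4*(-1/3)) = -8 + (-4 + 4/3) = -8 - 8/3 = -32/3 ≈ -10.667)
r = 77/3 (r = (-32/3 + 7)*(-7) = -11/3*(-7) = 77/3 ≈ 25.667)
V(b) = 27 (V(b) = 3 + (-37 - 1*(-61)) = 3 + (-37 + 61) = 3 + 24 = 27)
V(r) - 10454 = 27 - 10454 = -10427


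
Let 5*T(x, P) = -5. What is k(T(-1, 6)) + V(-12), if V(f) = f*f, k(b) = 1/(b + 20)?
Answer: 2737/19 ≈ 144.05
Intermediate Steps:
T(x, P) = -1 (T(x, P) = (⅕)*(-5) = -1)
k(b) = 1/(20 + b)
V(f) = f²
k(T(-1, 6)) + V(-12) = 1/(20 - 1) + (-12)² = 1/19 + 144 = 2737/19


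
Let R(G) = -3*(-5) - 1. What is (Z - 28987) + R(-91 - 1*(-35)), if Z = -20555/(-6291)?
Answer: -182248588/6291 ≈ -28970.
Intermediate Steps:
Z = 20555/6291 (Z = -20555*(-1/6291) = 20555/6291 ≈ 3.2674)
R(G) = 14 (R(G) = 15 - 1 = 14)
(Z - 28987) + R(-91 - 1*(-35)) = (20555/6291 - 28987) + 14 = -182336662/6291 + 14 = -182248588/6291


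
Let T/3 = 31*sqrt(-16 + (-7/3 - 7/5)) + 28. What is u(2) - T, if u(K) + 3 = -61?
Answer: -148 - 62*I*sqrt(1110)/5 ≈ -148.0 - 413.13*I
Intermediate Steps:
u(K) = -64 (u(K) = -3 - 61 = -64)
T = 84 + 62*I*sqrt(1110)/5 (T = 3*(31*sqrt(-16 + (-7/3 - 7/5)) + 28) = 3*(31*sqrt(-16 - 56/15) + 28) = 3*(31*sqrt(-296/15) + 28) = 3*(31*(2*I*sqrt(1110)/15) + 28) = 3*(62*I*sqrt(1110)/15 + 28) = 3*(28 + 62*I*sqrt(1110)/15) = 84 + 62*I*sqrt(1110)/5 ≈ 84.0 + 413.13*I)
u(2) - T = -64 - (84 + 62*I*sqrt(1110)/5) = -64 + (-84 - 62*I*sqrt(1110)/5) = -148 - 62*I*sqrt(1110)/5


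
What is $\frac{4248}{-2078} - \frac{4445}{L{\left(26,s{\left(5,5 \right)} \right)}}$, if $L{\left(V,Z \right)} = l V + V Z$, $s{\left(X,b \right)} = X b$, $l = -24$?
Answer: $- \frac{4673579}{27014} \approx -173.01$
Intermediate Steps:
$L{\left(V,Z \right)} = - 24 V + V Z$
$\frac{4248}{-2078} - \frac{4445}{L{\left(26,s{\left(5,5 \right)} \right)}} = \frac{4248}{-2078} - \frac{4445}{26 \left(-24 + 5 \cdot 5\right)} = 4248 \left(- \frac{1}{2078}\right) - \frac{4445}{26 \left(-24 + 25\right)} = - \frac{2124}{1039} - \frac{4445}{26 \cdot 1} = - \frac{2124}{1039} - \frac{4445}{26} = - \frac{4673579}{27014}$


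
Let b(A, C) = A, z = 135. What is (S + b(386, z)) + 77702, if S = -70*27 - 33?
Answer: 76165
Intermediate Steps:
S = -1923 (S = -1890 - 33 = -1923)
(S + b(386, z)) + 77702 = (-1923 + 386) + 77702 = -1537 + 77702 = 76165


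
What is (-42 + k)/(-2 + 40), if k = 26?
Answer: -8/19 ≈ -0.42105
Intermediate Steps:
(-42 + k)/(-2 + 40) = (-42 + 26)/(-2 + 40) = -16/38 = (1/38)*(-16) = -8/19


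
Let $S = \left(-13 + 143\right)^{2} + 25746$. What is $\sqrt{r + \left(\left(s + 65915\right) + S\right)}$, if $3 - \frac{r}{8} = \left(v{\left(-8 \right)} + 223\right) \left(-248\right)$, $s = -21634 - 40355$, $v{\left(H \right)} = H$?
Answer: $2 \sqrt{118289} \approx 687.86$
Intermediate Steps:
$s = -61989$ ($s = -21634 - 40355 = -61989$)
$S = 42646$ ($S = 130^{2} + 25746 = 16900 + 25746 = 42646$)
$r = 426584$ ($r = 24 - 8 \left(-8 + 223\right) \left(-248\right) = 24 - 8 \cdot 215 \left(-248\right) = 24 - -426560 = 24 + 426560 = 426584$)
$\sqrt{r + \left(\left(s + 65915\right) + S\right)} = \sqrt{426584 + \left(\left(-61989 + 65915\right) + 42646\right)} = \sqrt{426584 + \left(3926 + 42646\right)} = \sqrt{426584 + 46572} = \sqrt{473156} = 2 \sqrt{118289}$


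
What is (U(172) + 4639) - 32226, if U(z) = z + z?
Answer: -27243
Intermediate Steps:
U(z) = 2*z
(U(172) + 4639) - 32226 = (2*172 + 4639) - 32226 = (344 + 4639) - 32226 = 4983 - 32226 = -27243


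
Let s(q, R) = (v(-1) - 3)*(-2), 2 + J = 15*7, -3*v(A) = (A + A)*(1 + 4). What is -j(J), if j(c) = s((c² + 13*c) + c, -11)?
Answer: ⅔ ≈ 0.66667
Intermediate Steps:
v(A) = -10*A/3 (v(A) = -(A + A)*(1 + 4)/3 = -2*A*5/3 = -10*A/3)
J = 103 (J = -2 + 15*7 = -2 + 105 = 103)
s(q, R) = -⅔ (s(q, R) = (-10/3*(-1) - 3)*(-2) = (10/3 - 3)*(-2) = (⅓)*(-2) = -⅔)
j(c) = -⅔
-j(J) = -1*(-⅔) = ⅔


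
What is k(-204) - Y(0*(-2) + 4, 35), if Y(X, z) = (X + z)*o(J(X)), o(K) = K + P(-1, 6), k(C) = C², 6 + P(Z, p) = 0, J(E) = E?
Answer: 41694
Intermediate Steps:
P(Z, p) = -6 (P(Z, p) = -6 + 0 = -6)
o(K) = -6 + K (o(K) = K - 6 = -6 + K)
Y(X, z) = (-6 + X)*(X + z) (Y(X, z) = (X + z)*(-6 + X) = (-6 + X)*(X + z))
k(-204) - Y(0*(-2) + 4, 35) = (-204)² - (-6 + (0*(-2) + 4))*((0*(-2) + 4) + 35) = 41616 - (-6 + (0 + 4))*((0 + 4) + 35) = 41616 - (-6 + 4)*(4 + 35) = 41616 - (-2)*39 = 41616 - 1*(-78) = 41616 + 78 = 41694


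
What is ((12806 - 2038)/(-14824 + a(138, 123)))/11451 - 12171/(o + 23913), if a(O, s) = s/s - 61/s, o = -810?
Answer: -14119041500549/26797546779465 ≈ -0.52688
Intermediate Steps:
a(O, s) = 1 - 61/s
((12806 - 2038)/(-14824 + a(138, 123)))/11451 - 12171/(o + 23913) = ((12806 - 2038)/(-14824 + (-61 + 123)/123))/11451 - 12171/(-810 + 23913) = (10768/(-14824 + (1/123)*62))*(1/11451) - 12171/23103 = (10768/(-14824 + 62/123))*(1/11451) - 12171*1/23103 = (10768/(-1823290/123))*(1/11451) - 4057/7701 = (10768*(-123/1823290))*(1/11451) - 4057/7701 = -662232/911645*1/11451 - 4057/7701 = -220744/3479748965 - 4057/7701 = -14119041500549/26797546779465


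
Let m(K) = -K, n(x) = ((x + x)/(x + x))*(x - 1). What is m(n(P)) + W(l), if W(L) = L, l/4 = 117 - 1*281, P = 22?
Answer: -677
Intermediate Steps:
l = -656 (l = 4*(117 - 1*281) = 4*(117 - 281) = 4*(-164) = -656)
n(x) = -1 + x (n(x) = ((2*x)/((2*x)))*(-1 + x) = ((2*x)*(1/(2*x)))*(-1 + x) = 1*(-1 + x) = -1 + x)
m(n(P)) + W(l) = -(-1 + 22) - 656 = -1*21 - 656 = -21 - 656 = -677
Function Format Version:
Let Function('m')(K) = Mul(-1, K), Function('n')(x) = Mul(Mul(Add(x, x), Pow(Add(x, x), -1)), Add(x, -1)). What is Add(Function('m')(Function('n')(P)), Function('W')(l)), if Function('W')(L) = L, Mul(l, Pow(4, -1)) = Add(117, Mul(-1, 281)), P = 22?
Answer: -677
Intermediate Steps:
l = -656 (l = Mul(4, Add(117, Mul(-1, 281))) = Mul(4, Add(117, -281)) = Mul(4, -164) = -656)
Function('n')(x) = Add(-1, x) (Function('n')(x) = Mul(Mul(Mul(2, x), Pow(Mul(2, x), -1)), Add(-1, x)) = Mul(Mul(Mul(2, x), Mul(Rational(1, 2), Pow(x, -1))), Add(-1, x)) = Mul(1, Add(-1, x)) = Add(-1, x))
Add(Function('m')(Function('n')(P)), Function('W')(l)) = Add(Mul(-1, Add(-1, 22)), -656) = Add(Mul(-1, 21), -656) = Add(-21, -656) = -677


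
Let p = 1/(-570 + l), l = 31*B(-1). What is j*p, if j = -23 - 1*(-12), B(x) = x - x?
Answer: 11/570 ≈ 0.019298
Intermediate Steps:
B(x) = 0
l = 0 (l = 31*0 = 0)
p = -1/570 (p = 1/(-570 + 0) = 1/(-570) = -1/570 ≈ -0.0017544)
j = -11 (j = -23 + 12 = -11)
j*p = -11*(-1/570) = 11/570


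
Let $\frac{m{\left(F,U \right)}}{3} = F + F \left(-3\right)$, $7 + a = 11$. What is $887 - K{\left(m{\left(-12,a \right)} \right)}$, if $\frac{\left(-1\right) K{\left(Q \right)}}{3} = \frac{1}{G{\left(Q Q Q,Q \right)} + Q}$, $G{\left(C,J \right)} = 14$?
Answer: $\frac{76285}{86} \approx 887.04$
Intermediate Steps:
$a = 4$ ($a = -7 + 11 = 4$)
$m{\left(F,U \right)} = - 6 F$ ($m{\left(F,U \right)} = 3 \left(F + F \left(-3\right)\right) = 3 \left(F - 3 F\right) = 3 \left(- 2 F\right) = - 6 F$)
$K{\left(Q \right)} = - \frac{3}{14 + Q}$
$887 - K{\left(m{\left(-12,a \right)} \right)} = 887 - - \frac{3}{14 - -72} = 887 - - \frac{3}{14 + 72} = 887 - - \frac{3}{86} = 887 + \frac{3}{86} = \frac{76285}{86}$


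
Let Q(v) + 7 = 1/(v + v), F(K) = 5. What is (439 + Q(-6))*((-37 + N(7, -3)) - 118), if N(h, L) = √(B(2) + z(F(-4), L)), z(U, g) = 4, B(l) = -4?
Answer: -803365/12 ≈ -66947.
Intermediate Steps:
Q(v) = -7 + 1/(2*v) (Q(v) = -7 + 1/(v + v) = -7 + 1/(2*v))
N(h, L) = 0 (N(h, L) = √(-4 + 4) = √0 = 0)
(439 + Q(-6))*((-37 + N(7, -3)) - 118) = (439 + (-7 + (½)/(-6)))*((-37 + 0) - 118) = (439 + (-7 + (½)*(-⅙)))*(-37 - 118) = (439 + (-7 - 1/12))*(-155) = (439 - 85/12)*(-155) = (5183/12)*(-155) = -803365/12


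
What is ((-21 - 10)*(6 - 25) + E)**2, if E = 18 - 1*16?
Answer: 349281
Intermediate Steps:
E = 2 (E = 18 - 16 = 2)
((-21 - 10)*(6 - 25) + E)**2 = ((-21 - 10)*(6 - 25) + 2)**2 = (-31*(-19) + 2)**2 = (589 + 2)**2 = 591**2 = 349281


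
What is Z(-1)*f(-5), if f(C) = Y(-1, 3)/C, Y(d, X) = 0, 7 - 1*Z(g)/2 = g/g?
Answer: 0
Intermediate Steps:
Z(g) = 12 (Z(g) = 14 - 2*g/g = 14 - 2*1 = 14 - 2 = 12)
f(C) = 0 (f(C) = 0/C = 0)
Z(-1)*f(-5) = 12*0 = 0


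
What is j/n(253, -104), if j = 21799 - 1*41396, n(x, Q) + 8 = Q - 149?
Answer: 19597/261 ≈ 75.084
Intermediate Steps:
n(x, Q) = -157 + Q (n(x, Q) = -8 + (Q - 149) = -8 + (-149 + Q) = -157 + Q)
j = -19597 (j = 21799 - 41396 = -19597)
j/n(253, -104) = -19597/(-157 - 104) = -19597/(-261) = -19597*(-1/261) = 19597/261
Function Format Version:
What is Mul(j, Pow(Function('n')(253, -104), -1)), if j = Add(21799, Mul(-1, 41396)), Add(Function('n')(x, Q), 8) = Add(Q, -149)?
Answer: Rational(19597, 261) ≈ 75.084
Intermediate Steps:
Function('n')(x, Q) = Add(-157, Q) (Function('n')(x, Q) = Add(-8, Add(Q, -149)) = Add(-8, Add(-149, Q)) = Add(-157, Q))
j = -19597 (j = Add(21799, -41396) = -19597)
Mul(j, Pow(Function('n')(253, -104), -1)) = Mul(-19597, Pow(Add(-157, -104), -1)) = Mul(-19597, Pow(-261, -1)) = Mul(-19597, Rational(-1, 261)) = Rational(19597, 261)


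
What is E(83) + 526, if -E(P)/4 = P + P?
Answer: -138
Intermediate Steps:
E(P) = -8*P (E(P) = -4*(P + P) = -8*P)
E(83) + 526 = -8*83 + 526 = -664 + 526 = -138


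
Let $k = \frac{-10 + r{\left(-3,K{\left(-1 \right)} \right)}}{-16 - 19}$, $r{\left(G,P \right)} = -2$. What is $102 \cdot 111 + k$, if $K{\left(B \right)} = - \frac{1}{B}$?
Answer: $\frac{396282}{35} \approx 11322.0$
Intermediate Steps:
$k = \frac{12}{35}$ ($k = \frac{-10 - 2}{-16 - 19} = - \frac{12}{-35} = \left(-12\right) \left(- \frac{1}{35}\right) = \frac{12}{35} \approx 0.34286$)
$102 \cdot 111 + k = 102 \cdot 111 + \frac{12}{35} = 11322 + \frac{12}{35} = \frac{396282}{35}$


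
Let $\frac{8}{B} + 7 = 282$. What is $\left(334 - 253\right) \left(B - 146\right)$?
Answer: $- \frac{3251502}{275} \approx -11824.0$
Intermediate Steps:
$B = \frac{8}{275}$ ($B = \frac{8}{-7 + 282} = \frac{8}{275} \approx 0.029091$)
$\left(334 - 253\right) \left(B - 146\right) = \left(334 - 253\right) \left(\frac{8}{275} - 146\right) = 81 \left(- \frac{40142}{275}\right) = - \frac{3251502}{275}$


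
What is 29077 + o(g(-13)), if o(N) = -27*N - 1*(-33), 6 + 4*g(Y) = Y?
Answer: 116953/4 ≈ 29238.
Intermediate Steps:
g(Y) = -3/2 + Y/4
o(N) = 33 - 27*N (o(N) = -27*N + 33 = 33 - 27*N)
29077 + o(g(-13)) = 29077 + (33 - 27*(-3/2 + (¼)*(-13))) = 29077 + (33 - 27*(-3/2 - 13/4)) = 29077 + (33 - 27*(-19/4)) = 29077 + (33 + 513/4) = 29077 + 645/4 = 116953/4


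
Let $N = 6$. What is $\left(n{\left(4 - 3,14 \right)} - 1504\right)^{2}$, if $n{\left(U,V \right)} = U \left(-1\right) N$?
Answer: $2280100$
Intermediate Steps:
$n{\left(U,V \right)} = - 6 U$ ($n{\left(U,V \right)} = U \left(-1\right) 6 = - U 6 = - 6 U$)
$\left(n{\left(4 - 3,14 \right)} - 1504\right)^{2} = \left(- 6 \left(4 - 3\right) - 1504\right)^{2} = \left(\left(-6\right) 1 - 1504\right)^{2} = \left(-6 - 1504\right)^{2} = \left(-1510\right)^{2} = 2280100$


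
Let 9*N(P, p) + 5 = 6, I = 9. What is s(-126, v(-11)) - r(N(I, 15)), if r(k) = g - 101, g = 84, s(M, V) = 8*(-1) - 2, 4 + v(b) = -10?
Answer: 7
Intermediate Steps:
N(P, p) = 1/9 (N(P, p) = -5/9 + (1/9)*6 = -5/9 + 2/3 = 1/9)
v(b) = -14 (v(b) = -4 - 10 = -14)
s(M, V) = -10 (s(M, V) = -8 - 2 = -10)
r(k) = -17 (r(k) = 84 - 101 = -17)
s(-126, v(-11)) - r(N(I, 15)) = -10 - 1*(-17) = -10 + 17 = 7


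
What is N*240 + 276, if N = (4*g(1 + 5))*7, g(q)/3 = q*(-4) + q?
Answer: -362604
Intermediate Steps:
g(q) = -9*q (g(q) = 3*(q*(-4) + q) = 3*(-4*q + q) = 3*(-3*q) = -9*q)
N = -1512 (N = (4*(-9*(1 + 5)))*7 = (4*(-9*6))*7 = (4*(-54))*7 = -216*7 = -1512)
N*240 + 276 = -1512*240 + 276 = -362880 + 276 = -362604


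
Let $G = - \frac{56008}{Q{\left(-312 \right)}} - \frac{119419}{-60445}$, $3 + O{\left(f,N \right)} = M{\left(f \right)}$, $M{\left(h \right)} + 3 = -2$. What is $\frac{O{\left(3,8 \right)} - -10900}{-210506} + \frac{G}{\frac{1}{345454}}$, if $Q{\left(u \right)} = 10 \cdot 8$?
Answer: $- \frac{1534326791554627151}{6362017585} \approx -2.4117 \cdot 10^{8}$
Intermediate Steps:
$M{\left(h \right)} = -5$ ($M{\left(h \right)} = -3 - 2 = -5$)
$O{\left(f,N \right)} = -8$ ($O{\left(f,N \right)} = -3 - 5 = -8$)
$Q{\left(u \right)} = 80$
$G = - \frac{84396251}{120890}$ ($G = - \frac{56008}{80} - \frac{119419}{-60445} = \left(-56008\right) \frac{1}{80} - - \frac{119419}{60445} = - \frac{7001}{10} + \frac{119419}{60445} = - \frac{84396251}{120890} \approx -698.12$)
$\frac{O{\left(3,8 \right)} - -10900}{-210506} + \frac{G}{\frac{1}{345454}} = \frac{-8 - -10900}{-210506} - \frac{84396251}{120890 \cdot \frac{1}{345454}} = \left(-8 + 10900\right) \left(- \frac{1}{210506}\right) - \frac{84396251 \frac{1}{\frac{1}{345454}}}{120890} = 10892 \left(- \frac{1}{210506}\right) - \frac{14577511246477}{60445} = - \frac{5446}{105253} - \frac{14577511246477}{60445} = - \frac{1534326791554627151}{6362017585}$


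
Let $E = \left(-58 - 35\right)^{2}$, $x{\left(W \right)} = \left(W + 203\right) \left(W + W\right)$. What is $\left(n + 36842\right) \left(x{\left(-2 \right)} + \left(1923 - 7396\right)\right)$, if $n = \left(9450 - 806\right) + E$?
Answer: $-339805395$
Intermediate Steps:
$x{\left(W \right)} = 2 W \left(203 + W\right)$ ($x{\left(W \right)} = \left(203 + W\right) 2 W = 2 W \left(203 + W\right)$)
$E = 8649$ ($E = \left(-93\right)^{2} = 8649$)
$n = 17293$ ($n = \left(9450 - 806\right) + 8649 = 8644 + 8649 = 17293$)
$\left(n + 36842\right) \left(x{\left(-2 \right)} + \left(1923 - 7396\right)\right) = \left(17293 + 36842\right) \left(2 \left(-2\right) \left(203 - 2\right) + \left(1923 - 7396\right)\right) = 54135 \left(2 \left(-2\right) 201 - 5473\right) = 54135 \left(-804 - 5473\right) = 54135 \left(-6277\right) = -339805395$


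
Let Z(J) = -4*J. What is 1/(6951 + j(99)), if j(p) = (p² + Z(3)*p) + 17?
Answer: 1/15581 ≈ 6.4181e-5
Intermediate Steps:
j(p) = 17 + p² - 12*p (j(p) = (p² + (-4*3)*p) + 17 = (p² - 12*p) + 17 = 17 + p² - 12*p)
1/(6951 + j(99)) = 1/(6951 + (17 + 99² - 12*99)) = 1/(6951 + (17 + 9801 - 1188)) = 1/(6951 + 8630) = 1/15581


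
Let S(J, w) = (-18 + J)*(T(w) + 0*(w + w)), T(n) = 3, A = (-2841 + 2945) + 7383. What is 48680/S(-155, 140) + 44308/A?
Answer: -341471308/3885753 ≈ -87.878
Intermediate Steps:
A = 7487 (A = 104 + 7383 = 7487)
S(J, w) = -54 + 3*J (S(J, w) = (-18 + J)*(3 + 0*(w + w)) = (-18 + J)*(3 + 0*(2*w)) = (-18 + J)*(3 + 0) = (-18 + J)*3 = -54 + 3*J)
48680/S(-155, 140) + 44308/A = 48680/(-54 + 3*(-155)) + 44308/7487 = 48680/(-54 - 465) + 44308*(1/7487) = 48680/(-519) + 44308/7487 = 48680*(-1/519) + 44308/7487 = -48680/519 + 44308/7487 = -341471308/3885753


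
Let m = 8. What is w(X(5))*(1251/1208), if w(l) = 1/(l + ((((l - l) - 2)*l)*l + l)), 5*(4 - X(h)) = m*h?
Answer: -1251/48320 ≈ -0.025890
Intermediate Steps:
X(h) = 4 - 8*h/5
w(l) = 1/(-2*l² + 2*l) (w(l) = 1/(l + (((0 - 2)*l)*l + l)) = 1/(l + ((-2*l)*l + l)) = 1/(l + (-2*l² + l)) = 1/(l + (l - 2*l²)) = 1/(-2*l² + 2*l))
w(X(5))*(1251/1208) = (-1/(2*(4 - 8/5*5)*(-1 + (4 - 8/5*5))))*(1251/1208) = (-1/(2*(4 - 8)*(-1 + (4 - 8))))*(1251*(1/1208)) = -½/(-4*(-1 - 4))*(1251/1208) = -½*(-¼)/(-5)*(1251/1208) = -½*(-¼)*(-⅕)*(1251/1208) = -1/40*1251/1208 = -1251/48320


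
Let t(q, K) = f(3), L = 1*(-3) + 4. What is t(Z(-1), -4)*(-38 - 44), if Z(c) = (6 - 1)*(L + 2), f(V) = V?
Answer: -246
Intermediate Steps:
L = 1 (L = -3 + 4 = 1)
Z(c) = 15 (Z(c) = (6 - 1)*(1 + 2) = 5*3 = 15)
t(q, K) = 3
t(Z(-1), -4)*(-38 - 44) = 3*(-38 - 44) = 3*(-82) = -246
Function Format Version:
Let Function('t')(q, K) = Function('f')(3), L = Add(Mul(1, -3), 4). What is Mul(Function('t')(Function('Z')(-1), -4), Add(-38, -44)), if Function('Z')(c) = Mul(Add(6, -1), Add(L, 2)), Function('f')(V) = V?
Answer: -246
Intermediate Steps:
L = 1 (L = Add(-3, 4) = 1)
Function('Z')(c) = 15 (Function('Z')(c) = Mul(Add(6, -1), Add(1, 2)) = Mul(5, 3) = 15)
Function('t')(q, K) = 3
Mul(Function('t')(Function('Z')(-1), -4), Add(-38, -44)) = Mul(3, Add(-38, -44)) = Mul(3, -82) = -246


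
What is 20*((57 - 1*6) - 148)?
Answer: -1940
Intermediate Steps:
20*((57 - 1*6) - 148) = 20*((57 - 6) - 148) = 20*(51 - 148) = 20*(-97) = -1940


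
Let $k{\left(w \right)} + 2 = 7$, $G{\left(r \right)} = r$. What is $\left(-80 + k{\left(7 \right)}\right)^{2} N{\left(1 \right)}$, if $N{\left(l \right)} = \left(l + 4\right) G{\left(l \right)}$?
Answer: $28125$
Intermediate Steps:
$N{\left(l \right)} = l \left(4 + l\right)$ ($N{\left(l \right)} = \left(l + 4\right) l = \left(4 + l\right) l = l \left(4 + l\right)$)
$k{\left(w \right)} = 5$ ($k{\left(w \right)} = -2 + 7 = 5$)
$\left(-80 + k{\left(7 \right)}\right)^{2} N{\left(1 \right)} = \left(-80 + 5\right)^{2} \cdot 1 \left(4 + 1\right) = \left(-75\right)^{2} \cdot 1 \cdot 5 = 5625 \cdot 5 = 28125$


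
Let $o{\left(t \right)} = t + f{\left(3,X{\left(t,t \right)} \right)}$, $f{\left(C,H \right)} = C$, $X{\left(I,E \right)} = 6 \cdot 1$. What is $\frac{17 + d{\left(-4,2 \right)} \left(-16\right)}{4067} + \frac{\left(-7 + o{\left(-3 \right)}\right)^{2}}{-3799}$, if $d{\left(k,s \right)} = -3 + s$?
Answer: $- \frac{73916}{15450533} \approx -0.004784$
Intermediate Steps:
$X{\left(I,E \right)} = 6$
$o{\left(t \right)} = 3 + t$ ($o{\left(t \right)} = t + 3 = 3 + t$)
$\frac{17 + d{\left(-4,2 \right)} \left(-16\right)}{4067} + \frac{\left(-7 + o{\left(-3 \right)}\right)^{2}}{-3799} = \frac{17 + \left(-3 + 2\right) \left(-16\right)}{4067} + \frac{\left(-7 + \left(3 - 3\right)\right)^{2}}{-3799} = \left(17 - -16\right) \frac{1}{4067} + \left(-7 + 0\right)^{2} \left(- \frac{1}{3799}\right) = \left(17 + 16\right) \frac{1}{4067} + \left(-7\right)^{2} \left(- \frac{1}{3799}\right) = 33 \cdot \frac{1}{4067} + 49 \left(- \frac{1}{3799}\right) = \frac{33}{4067} - \frac{49}{3799} = - \frac{73916}{15450533}$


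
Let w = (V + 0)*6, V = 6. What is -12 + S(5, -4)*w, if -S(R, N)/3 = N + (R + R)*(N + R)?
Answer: -660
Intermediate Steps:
S(R, N) = -3*N - 6*R*(N + R) (S(R, N) = -3*(N + (R + R)*(N + R)) = -3*(N + (2*R)*(N + R)) = -3*(N + 2*R*(N + R)) = -3*N - 6*R*(N + R))
w = 36 (w = (6 + 0)*6 = 6*6 = 36)
-12 + S(5, -4)*w = -12 + (-6*5**2 - 3*(-4) - 6*(-4)*5)*36 = -12 + (-6*25 + 12 + 120)*36 = -12 + (-150 + 12 + 120)*36 = -12 - 18*36 = -12 - 648 = -660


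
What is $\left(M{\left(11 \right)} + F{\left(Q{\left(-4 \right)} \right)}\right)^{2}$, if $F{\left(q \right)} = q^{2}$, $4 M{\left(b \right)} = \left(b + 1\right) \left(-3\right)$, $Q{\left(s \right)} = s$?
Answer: $49$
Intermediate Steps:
$M{\left(b \right)} = - \frac{3}{4} - \frac{3 b}{4}$ ($M{\left(b \right)} = \frac{\left(b + 1\right) \left(-3\right)}{4} = \frac{\left(1 + b\right) \left(-3\right)}{4} = \frac{-3 - 3 b}{4} = - \frac{3}{4} - \frac{3 b}{4}$)
$\left(M{\left(11 \right)} + F{\left(Q{\left(-4 \right)} \right)}\right)^{2} = \left(\left(- \frac{3}{4} - \frac{33}{4}\right) + \left(-4\right)^{2}\right)^{2} = \left(\left(- \frac{3}{4} - \frac{33}{4}\right) + 16\right)^{2} = \left(-9 + 16\right)^{2} = 7^{2} = 49$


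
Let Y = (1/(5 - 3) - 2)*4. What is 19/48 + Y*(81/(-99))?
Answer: 2801/528 ≈ 5.3049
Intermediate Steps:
Y = -6 (Y = (1/2 - 2)*4 = (½ - 2)*4 = -3/2*4 = -6)
19/48 + Y*(81/(-99)) = 19/48 - 486/(-99) = 19*(1/48) - 486*(-1)/99 = 19/48 - 6*(-9/11) = 19/48 + 54/11 = 2801/528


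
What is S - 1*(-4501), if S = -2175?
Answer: 2326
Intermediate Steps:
S - 1*(-4501) = -2175 - 1*(-4501) = -2175 + 4501 = 2326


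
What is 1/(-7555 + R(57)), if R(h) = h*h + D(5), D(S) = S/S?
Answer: -1/4305 ≈ -0.00023229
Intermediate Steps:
D(S) = 1
R(h) = 1 + h**2 (R(h) = h*h + 1 = h**2 + 1 = 1 + h**2)
1/(-7555 + R(57)) = 1/(-7555 + (1 + 57**2)) = 1/(-7555 + (1 + 3249)) = 1/(-7555 + 3250) = 1/(-4305) = -1/4305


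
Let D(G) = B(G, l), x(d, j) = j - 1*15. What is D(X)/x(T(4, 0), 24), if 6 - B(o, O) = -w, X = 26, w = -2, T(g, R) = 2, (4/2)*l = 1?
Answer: 4/9 ≈ 0.44444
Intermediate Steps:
l = ½ (l = (½)*1 = ½ ≈ 0.50000)
B(o, O) = 4 (B(o, O) = 6 - (-1)*(-2) = 6 - 1*2 = 6 - 2 = 4)
x(d, j) = -15 + j (x(d, j) = j - 15 = -15 + j)
D(G) = 4
D(X)/x(T(4, 0), 24) = 4/(-15 + 24) = 4/9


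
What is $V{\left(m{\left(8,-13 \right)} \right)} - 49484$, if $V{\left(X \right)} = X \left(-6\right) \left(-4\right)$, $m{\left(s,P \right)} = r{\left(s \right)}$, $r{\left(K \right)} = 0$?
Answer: $-49484$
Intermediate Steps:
$m{\left(s,P \right)} = 0$
$V{\left(X \right)} = 24 X$ ($V{\left(X \right)} = - 6 X \left(-4\right) = 24 X$)
$V{\left(m{\left(8,-13 \right)} \right)} - 49484 = 24 \cdot 0 - 49484 = 0 - 49484 = -49484$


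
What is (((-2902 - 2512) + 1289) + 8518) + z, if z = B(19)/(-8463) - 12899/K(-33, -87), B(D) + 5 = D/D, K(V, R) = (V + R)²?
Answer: 178417834321/40622400 ≈ 4392.1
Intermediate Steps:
K(V, R) = (R + V)²
B(D) = -4 (B(D) = -5 + D/D = -5 + 1 = -4)
z = -36368879/40622400 (z = -4/(-8463) - 12899/(-87 - 33)² = -4*(-1/8463) - 12899/((-120)²) = 4/8463 - 12899/14400 = -36368879/40622400 ≈ -0.89529)
(((-2902 - 2512) + 1289) + 8518) + z = (((-2902 - 2512) + 1289) + 8518) - 36368879/40622400 = ((-5414 + 1289) + 8518) - 36368879/40622400 = (-4125 + 8518) - 36368879/40622400 = 4393 - 36368879/40622400 = 178417834321/40622400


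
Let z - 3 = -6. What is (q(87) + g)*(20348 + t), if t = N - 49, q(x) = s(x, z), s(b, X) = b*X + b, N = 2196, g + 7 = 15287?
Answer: 339809470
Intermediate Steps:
g = 15280 (g = -7 + 15287 = 15280)
z = -3 (z = 3 - 6 = -3)
s(b, X) = b + X*b (s(b, X) = X*b + b = b + X*b)
q(x) = -2*x (q(x) = x*(1 - 3) = x*(-2) = -2*x)
t = 2147 (t = 2196 - 49 = 2147)
(q(87) + g)*(20348 + t) = (-2*87 + 15280)*(20348 + 2147) = (-174 + 15280)*22495 = 15106*22495 = 339809470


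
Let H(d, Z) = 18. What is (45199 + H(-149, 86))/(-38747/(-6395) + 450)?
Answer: 289162715/2916497 ≈ 99.147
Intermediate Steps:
(45199 + H(-149, 86))/(-38747/(-6395) + 450) = (45199 + 18)/(-38747/(-6395) + 450) = 45217/(-38747*(-1/6395) + 450) = 45217/(38747/6395 + 450) = 45217/(2916497/6395) = 45217*(6395/2916497) = 289162715/2916497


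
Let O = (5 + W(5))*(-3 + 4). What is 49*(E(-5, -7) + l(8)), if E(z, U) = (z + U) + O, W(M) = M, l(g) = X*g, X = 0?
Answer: -98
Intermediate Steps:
l(g) = 0 (l(g) = 0*g = 0)
O = 10 (O = (5 + 5)*(-3 + 4) = 10*1 = 10)
E(z, U) = 10 + U + z (E(z, U) = (z + U) + 10 = (U + z) + 10 = 10 + U + z)
49*(E(-5, -7) + l(8)) = 49*((10 - 7 - 5) + 0) = 49*(-2 + 0) = 49*(-2) = -98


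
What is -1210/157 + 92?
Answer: 13234/157 ≈ 84.293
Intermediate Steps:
-1210/157 + 92 = 13234/157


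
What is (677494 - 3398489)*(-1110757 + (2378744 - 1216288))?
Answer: -140672720505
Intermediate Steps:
(677494 - 3398489)*(-1110757 + (2378744 - 1216288)) = -2720995*(-1110757 + 1162456) = -2720995*51699 = -140672720505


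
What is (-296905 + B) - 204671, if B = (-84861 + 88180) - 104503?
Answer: -602760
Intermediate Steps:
B = -101184 (B = 3319 - 104503 = -101184)
(-296905 + B) - 204671 = (-296905 - 101184) - 204671 = -398089 - 204671 = -602760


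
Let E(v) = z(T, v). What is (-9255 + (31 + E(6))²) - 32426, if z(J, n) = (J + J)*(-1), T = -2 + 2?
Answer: -40720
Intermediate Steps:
T = 0
z(J, n) = -2*J (z(J, n) = (2*J)*(-1) = -2*J)
E(v) = 0 (E(v) = -2*0 = 0)
(-9255 + (31 + E(6))²) - 32426 = (-9255 + (31 + 0)²) - 32426 = (-9255 + 31²) - 32426 = (-9255 + 961) - 32426 = -8294 - 32426 = -40720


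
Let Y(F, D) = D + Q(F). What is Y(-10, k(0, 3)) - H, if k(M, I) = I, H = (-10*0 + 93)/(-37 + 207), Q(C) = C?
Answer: -1283/170 ≈ -7.5471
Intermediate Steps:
H = 93/170 (H = (0 + 93)/170 = 93*(1/170) = 93/170 ≈ 0.54706)
Y(F, D) = D + F
Y(-10, k(0, 3)) - H = (3 - 10) - 1*93/170 = -7 - 93/170 = -1283/170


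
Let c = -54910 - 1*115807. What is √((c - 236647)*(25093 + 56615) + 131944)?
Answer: 2*I*√8321191442 ≈ 1.8244e+5*I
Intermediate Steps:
c = -170717 (c = -54910 - 115807 = -170717)
√((c - 236647)*(25093 + 56615) + 131944) = √((-170717 - 236647)*(25093 + 56615) + 131944) = √(-407364*81708 + 131944) = √(-33284897712 + 131944) = √(-33284765768) = 2*I*√8321191442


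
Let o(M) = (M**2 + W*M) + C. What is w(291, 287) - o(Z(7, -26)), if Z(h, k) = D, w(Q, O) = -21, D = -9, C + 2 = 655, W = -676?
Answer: -6839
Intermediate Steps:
C = 653 (C = -2 + 655 = 653)
Z(h, k) = -9
o(M) = 653 + M**2 - 676*M (o(M) = (M**2 - 676*M) + 653 = 653 + M**2 - 676*M)
w(291, 287) - o(Z(7, -26)) = -21 - (653 + (-9)**2 - 676*(-9)) = -21 - (653 + 81 + 6084) = -21 - 1*6818 = -21 - 6818 = -6839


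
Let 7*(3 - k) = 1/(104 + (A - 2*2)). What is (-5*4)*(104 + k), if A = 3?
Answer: -1542920/721 ≈ -2140.0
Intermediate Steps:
k = 2162/721 (k = 3 - 1/(7*(104 + (3 - 2*2))) = 3 - 1/(7*(104 + (3 - 4))) = 3 - 1/(7*(104 - 1)) = 3 - ⅐/103 = 3 - ⅐*1/103 = 3 - 1/721 = 2162/721 ≈ 2.9986)
(-5*4)*(104 + k) = (-5*4)*(104 + 2162/721) = -20*77146/721 = -1542920/721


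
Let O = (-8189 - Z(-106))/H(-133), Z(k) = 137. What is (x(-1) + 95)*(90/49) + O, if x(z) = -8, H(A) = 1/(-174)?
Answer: 70995306/49 ≈ 1.4489e+6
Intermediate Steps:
H(A) = -1/174
O = 1448724 (O = (-8189 - 1*137)/(-1/174) = (-8189 - 137)*(-174) = -8326*(-174) = 1448724)
(x(-1) + 95)*(90/49) + O = (-8 + 95)*(90/49) + 1448724 = 87*(90*(1/49)) + 1448724 = 87*(90/49) + 1448724 = 7830/49 + 1448724 = 70995306/49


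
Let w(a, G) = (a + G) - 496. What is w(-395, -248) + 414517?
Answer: 413378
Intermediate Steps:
w(a, G) = -496 + G + a (w(a, G) = (G + a) - 496 = -496 + G + a)
w(-395, -248) + 414517 = (-496 - 248 - 395) + 414517 = -1139 + 414517 = 413378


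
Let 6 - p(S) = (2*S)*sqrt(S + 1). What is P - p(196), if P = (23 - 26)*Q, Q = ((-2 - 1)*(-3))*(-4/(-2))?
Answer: -60 + 392*sqrt(197) ≈ 5442.0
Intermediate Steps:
p(S) = 6 - 2*S*sqrt(1 + S) (p(S) = 6 - 2*S*sqrt(S + 1) = 6 - 2*S*sqrt(1 + S))
Q = 18 (Q = (-3*(-3))*(-4*(-1/2)) = 9*2 = 18)
P = -54 (P = (23 - 26)*18 = -3*18 = -54)
P - p(196) = -54 - (6 - 2*196*sqrt(1 + 196)) = -54 - (6 - 2*196*sqrt(197)) = -54 - (6 - 392*sqrt(197)) = -54 + (-6 + 392*sqrt(197)) = -60 + 392*sqrt(197)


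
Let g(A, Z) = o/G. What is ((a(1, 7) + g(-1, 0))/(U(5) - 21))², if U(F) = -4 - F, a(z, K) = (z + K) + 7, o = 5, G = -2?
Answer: 25/144 ≈ 0.17361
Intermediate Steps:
g(A, Z) = -5/2 (g(A, Z) = 5/(-2) = 5*(-½) = -5/2)
a(z, K) = 7 + K + z (a(z, K) = (K + z) + 7 = 7 + K + z)
((a(1, 7) + g(-1, 0))/(U(5) - 21))² = (((7 + 7 + 1) - 5/2)/((-4 - 1*5) - 21))² = ((15 - 5/2)/((-4 - 5) - 21))² = (25/(2*(-9 - 21)))² = ((25/2)/(-30))² = ((25/2)*(-1/30))² = (-5/12)² = 25/144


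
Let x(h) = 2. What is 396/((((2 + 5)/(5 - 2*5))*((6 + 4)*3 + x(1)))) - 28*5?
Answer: -8335/56 ≈ -148.84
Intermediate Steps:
396/((((2 + 5)/(5 - 2*5))*((6 + 4)*3 + x(1)))) - 28*5 = 396/((((2 + 5)/(5 - 2*5))*((6 + 4)*3 + 2))) - 28*5 = 396/(((7/(5 - 10))*(10*3 + 2))) - 140 = 396/(((7/(-5))*(30 + 2))) - 140 = 396/(((7*(-⅕))*32)) - 140 = 396/((-7/5*32)) - 140 = 396/(-224/5) - 140 = 396*(-5/224) - 140 = -495/56 - 140 = -8335/56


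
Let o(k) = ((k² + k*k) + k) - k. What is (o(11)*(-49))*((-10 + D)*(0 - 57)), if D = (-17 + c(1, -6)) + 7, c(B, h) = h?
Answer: -17573556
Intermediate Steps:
D = -16 (D = (-17 - 6) + 7 = -23 + 7 = -16)
o(k) = 2*k² (o(k) = ((k² + k²) + k) - k = (2*k² + k) - k = (k + 2*k²) - k = 2*k²)
(o(11)*(-49))*((-10 + D)*(0 - 57)) = ((2*11²)*(-49))*((-10 - 16)*(0 - 57)) = ((2*121)*(-49))*(-26*(-57)) = (242*(-49))*1482 = -11858*1482 = -17573556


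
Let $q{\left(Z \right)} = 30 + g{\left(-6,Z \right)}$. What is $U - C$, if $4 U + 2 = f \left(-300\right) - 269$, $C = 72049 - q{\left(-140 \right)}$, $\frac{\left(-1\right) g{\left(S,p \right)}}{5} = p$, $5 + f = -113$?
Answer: $- \frac{250147}{4} \approx -62537.0$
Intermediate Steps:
$f = -118$ ($f = -5 - 113 = -118$)
$g{\left(S,p \right)} = - 5 p$
$q{\left(Z \right)} = 30 - 5 Z$
$C = 71319$ ($C = 72049 - \left(30 - -700\right) = 72049 - \left(30 + 700\right) = 72049 - 730 = 71319$)
$U = \frac{35129}{4}$ ($U = - \frac{1}{2} + \frac{\left(-118\right) \left(-300\right) - 269}{4} = - \frac{1}{2} + \frac{35400 - 269}{4} = - \frac{1}{2} + \frac{1}{4} \cdot 35131 = - \frac{1}{2} + \frac{35131}{4} = \frac{35129}{4} \approx 8782.3$)
$U - C = \frac{35129}{4} - 71319 = - \frac{250147}{4}$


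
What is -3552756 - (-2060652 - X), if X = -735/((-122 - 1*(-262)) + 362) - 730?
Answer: -749403403/502 ≈ -1.4928e+6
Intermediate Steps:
X = -367195/502 (X = -735/((-122 + 262) + 362) - 730 = -735/(140 + 362) - 730 = -735/502 - 730 = -367195/502 ≈ -731.46)
-3552756 - (-2060652 - X) = -3552756 - (-2060652 - 1*(-367195/502)) = -3552756 - (-2060652 + 367195/502) = -3552756 - 1*(-1034080109/502) = -3552756 + 1034080109/502 = -749403403/502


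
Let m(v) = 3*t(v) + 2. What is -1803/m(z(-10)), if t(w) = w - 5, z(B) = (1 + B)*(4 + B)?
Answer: -1803/149 ≈ -12.101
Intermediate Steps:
t(w) = -5 + w
m(v) = -13 + 3*v (m(v) = 3*(-5 + v) + 2 = (-15 + 3*v) + 2 = -13 + 3*v)
-1803/m(z(-10)) = -1803/(-13 + 3*(4 + (-10)² + 5*(-10))) = -1803/(-13 + 3*(4 + 100 - 50)) = -1803/(-13 + 3*54) = -1803/(-13 + 162) = -1803/149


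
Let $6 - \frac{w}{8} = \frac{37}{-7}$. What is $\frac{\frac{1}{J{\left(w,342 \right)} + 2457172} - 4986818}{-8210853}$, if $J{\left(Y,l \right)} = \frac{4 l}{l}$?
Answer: $\frac{69228754271}{113985937464} \approx 0.60734$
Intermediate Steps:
$w = \frac{632}{7}$ ($w = 48 - 8 \frac{37}{-7} = 48 - 8 \cdot 37 \left(- \frac{1}{7}\right) = 48 - - \frac{296}{7} = 48 + \frac{296}{7} = \frac{632}{7} \approx 90.286$)
$J{\left(Y,l \right)} = 4$
$\frac{\frac{1}{J{\left(w,342 \right)} + 2457172} - 4986818}{-8210853} = \frac{\frac{1}{4 + 2457172} - 4986818}{-8210853} = \left(\frac{1}{2457176} - 4986818\right) \left(- \frac{1}{8210853}\right) = \left(- \frac{12253489505967}{2457176}\right) \left(- \frac{1}{8210853}\right) = \frac{69228754271}{113985937464}$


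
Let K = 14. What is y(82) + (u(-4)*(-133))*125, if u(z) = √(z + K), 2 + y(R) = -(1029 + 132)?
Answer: -1163 - 16625*√10 ≈ -53736.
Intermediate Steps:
y(R) = -1163 (y(R) = -2 - (1029 + 132) = -2 - 1*1161 = -2 - 1161 = -1163)
u(z) = √(14 + z) (u(z) = √(z + 14) = √(14 + z))
y(82) + (u(-4)*(-133))*125 = -1163 + (√(14 - 4)*(-133))*125 = -1163 + (√10*(-133))*125 = -1163 - 133*√10*125 = -1163 - 16625*√10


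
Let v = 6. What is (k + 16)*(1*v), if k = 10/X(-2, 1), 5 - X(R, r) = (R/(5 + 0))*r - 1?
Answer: 843/8 ≈ 105.38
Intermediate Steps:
X(R, r) = 6 - R*r/5 (X(R, r) = 5 - ((R/(5 + 0))*r - 1) = 5 - ((R/5)*r - 1) = 5 - (R*r/5 - 1) = 5 - (-1 + R*r/5) = 5 + (1 - R*r/5) = 6 - R*r/5)
k = 25/16 (k = 10/(6 - 1/5*(-2)*1) = 10/(6 + 2/5) = 10/(32/5) = 10*(5/32) = 25/16 ≈ 1.5625)
(k + 16)*(1*v) = (25/16 + 16)*(1*6) = (281/16)*6 = 843/8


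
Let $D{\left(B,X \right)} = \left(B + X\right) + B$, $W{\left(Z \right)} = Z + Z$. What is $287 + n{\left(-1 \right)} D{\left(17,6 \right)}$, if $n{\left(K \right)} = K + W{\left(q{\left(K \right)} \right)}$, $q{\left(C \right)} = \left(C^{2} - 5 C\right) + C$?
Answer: $647$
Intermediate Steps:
$q{\left(C \right)} = C^{2} - 4 C$
$W{\left(Z \right)} = 2 Z$
$n{\left(K \right)} = K + 2 K \left(-4 + K\right)$
$D{\left(B,X \right)} = X + 2 B$
$287 + n{\left(-1 \right)} D{\left(17,6 \right)} = 287 + - (-7 + 2 \left(-1\right)) \left(6 + 2 \cdot 17\right) = 287 + - (-7 - 2) \left(6 + 34\right) = 287 + \left(-1\right) \left(-9\right) 40 = 287 + 9 \cdot 40 = 287 + 360 = 647$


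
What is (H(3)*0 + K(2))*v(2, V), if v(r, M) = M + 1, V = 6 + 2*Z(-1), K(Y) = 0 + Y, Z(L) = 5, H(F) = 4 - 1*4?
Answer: 34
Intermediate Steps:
H(F) = 0 (H(F) = 4 - 4 = 0)
K(Y) = Y
V = 16 (V = 6 + 2*5 = 6 + 10 = 16)
v(r, M) = 1 + M
(H(3)*0 + K(2))*v(2, V) = (0*0 + 2)*(1 + 16) = (0 + 2)*17 = 2*17 = 34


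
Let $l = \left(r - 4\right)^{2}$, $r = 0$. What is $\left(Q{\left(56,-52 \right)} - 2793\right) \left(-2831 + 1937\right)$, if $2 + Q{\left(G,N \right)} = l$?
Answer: $2484426$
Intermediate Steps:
$l = 16$ ($l = \left(0 - 4\right)^{2} = \left(-4\right)^{2} = 16$)
$Q{\left(G,N \right)} = 14$ ($Q{\left(G,N \right)} = -2 + 16 = 14$)
$\left(Q{\left(56,-52 \right)} - 2793\right) \left(-2831 + 1937\right) = \left(14 - 2793\right) \left(-2831 + 1937\right) = \left(-2779\right) \left(-894\right) = 2484426$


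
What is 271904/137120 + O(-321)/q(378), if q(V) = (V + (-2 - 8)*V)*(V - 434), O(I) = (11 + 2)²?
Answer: 1619504629/816343920 ≈ 1.9839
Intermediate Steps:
O(I) = 169 (O(I) = 13² = 169)
q(V) = -9*V*(-434 + V) (q(V) = (V - 10*V)*(-434 + V) = (-9*V)*(-434 + V) = -9*V*(-434 + V))
271904/137120 + O(-321)/q(378) = 271904/137120 + 169/((9*378*(434 - 1*378))) = 271904*(1/137120) + 169/((9*378*(434 - 378))) = 8497/4285 + 169/((9*378*56)) = 8497/4285 + 169/190512 = 1619504629/816343920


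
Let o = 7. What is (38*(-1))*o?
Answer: -266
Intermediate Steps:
(38*(-1))*o = (38*(-1))*7 = -38*7 = -266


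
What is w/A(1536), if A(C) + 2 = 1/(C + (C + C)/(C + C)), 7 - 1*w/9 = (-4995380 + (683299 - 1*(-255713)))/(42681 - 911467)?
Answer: -14006839311/1334889689 ≈ -10.493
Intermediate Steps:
w = 9113103/434393 (w = 63 - 9*(-4995380 + (683299 - 1*(-255713)))/(42681 - 911467) = 63 - 9*(-4995380 + (683299 + 255713))/(-868786) = 63 - 9*(-4995380 + 939012)*(-1)/868786 = 63 - (-36507312)*(-1)/868786 = 63 - 9*2028184/434393 = 63 - 18253656/434393 = 9113103/434393 ≈ 20.979)
A(C) = -2 + 1/(1 + C) (A(C) = -2 + 1/(C + (C + C)/(C + C)) = -2 + 1/(C + (2*C)/((2*C))) = -2 + 1/(C + (2*C)*(1/(2*C))) = -2 + 1/(C + 1) = -2 + 1/(1 + C))
w/A(1536) = 9113103/(434393*(((-1 - 2*1536)/(1 + 1536)))) = 9113103/(434393*(((-1 - 3072)/1537))) = 9113103/(434393*(((1/1537)*(-3073)))) = 9113103/(434393*(-3073/1537)) = (9113103/434393)*(-1537/3073) = -14006839311/1334889689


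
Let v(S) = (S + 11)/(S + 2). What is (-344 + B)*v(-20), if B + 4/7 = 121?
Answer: -1565/14 ≈ -111.79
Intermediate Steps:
v(S) = (11 + S)/(2 + S)
B = 843/7 (B = -4/7 + 121 = 843/7 ≈ 120.43)
(-344 + B)*v(-20) = (-344 + 843/7)*((11 - 20)/(2 - 20)) = -1565*(-9)/(7*(-18)) = -(-1565)*(-9)/126 = -1565/7*½ = -1565/14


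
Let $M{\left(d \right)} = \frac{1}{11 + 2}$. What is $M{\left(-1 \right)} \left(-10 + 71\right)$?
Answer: $\frac{61}{13} \approx 4.6923$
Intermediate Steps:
$M{\left(d \right)} = \frac{1}{13}$
$M{\left(-1 \right)} \left(-10 + 71\right) = \frac{-10 + 71}{13} = \frac{1}{13} \cdot 61 = \frac{61}{13}$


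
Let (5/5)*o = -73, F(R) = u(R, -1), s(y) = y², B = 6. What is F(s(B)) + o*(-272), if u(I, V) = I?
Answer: 19892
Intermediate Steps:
F(R) = R
o = -73
F(s(B)) + o*(-272) = 6² - 73*(-272) = 36 + 19856 = 19892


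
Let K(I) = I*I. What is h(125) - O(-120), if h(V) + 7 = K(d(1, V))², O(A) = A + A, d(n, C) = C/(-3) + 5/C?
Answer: 95009119975081/31640625 ≈ 3.0028e+6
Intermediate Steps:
d(n, C) = 5/C - C/3 (d(n, C) = C*(-⅓) + 5/C = -C/3 + 5/C = 5/C - C/3)
K(I) = I²
O(A) = 2*A
h(V) = -7 + (5/V - V/3)⁴ (h(V) = -7 + ((5/V - V/3)²)² = -7 + (5/V - V/3)⁴)
h(125) - O(-120) = (-7 + (1/81)*(-15 + 125²)⁴/125⁴) - 2*(-120) = (-7 + (1/81)*(1/244140625)*(-15 + 15625)⁴) - 1*(-240) = (-7 + (1/81)*(1/244140625)*15610⁴) + 240 = (-7 + (1/81)*(1/244140625)*59376092318410000) + 240 = (-7 + 95001747709456/31640625) + 240 = 95001526225081/31640625 + 240 = 95009119975081/31640625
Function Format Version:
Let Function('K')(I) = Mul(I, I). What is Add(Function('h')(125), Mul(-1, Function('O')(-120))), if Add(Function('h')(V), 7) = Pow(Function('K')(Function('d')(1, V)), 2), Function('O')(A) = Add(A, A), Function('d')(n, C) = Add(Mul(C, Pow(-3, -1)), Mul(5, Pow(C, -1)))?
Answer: Rational(95009119975081, 31640625) ≈ 3.0028e+6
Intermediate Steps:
Function('d')(n, C) = Add(Mul(5, Pow(C, -1)), Mul(Rational(-1, 3), C)) (Function('d')(n, C) = Add(Mul(C, Rational(-1, 3)), Mul(5, Pow(C, -1))) = Add(Mul(Rational(-1, 3), C), Mul(5, Pow(C, -1))) = Add(Mul(5, Pow(C, -1)), Mul(Rational(-1, 3), C)))
Function('K')(I) = Pow(I, 2)
Function('O')(A) = Mul(2, A)
Function('h')(V) = Add(-7, Pow(Add(Mul(5, Pow(V, -1)), Mul(Rational(-1, 3), V)), 4)) (Function('h')(V) = Add(-7, Pow(Pow(Add(Mul(5, Pow(V, -1)), Mul(Rational(-1, 3), V)), 2), 2)) = Add(-7, Pow(Add(Mul(5, Pow(V, -1)), Mul(Rational(-1, 3), V)), 4)))
Add(Function('h')(125), Mul(-1, Function('O')(-120))) = Add(Add(-7, Mul(Rational(1, 81), Pow(125, -4), Pow(Add(-15, Pow(125, 2)), 4))), Mul(-1, Mul(2, -120))) = Add(Add(-7, Mul(Rational(1, 81), Rational(1, 244140625), Pow(Add(-15, 15625), 4))), Mul(-1, -240)) = Add(Add(-7, Mul(Rational(1, 81), Rational(1, 244140625), Pow(15610, 4))), 240) = Add(Add(-7, Mul(Rational(1, 81), Rational(1, 244140625), 59376092318410000)), 240) = Add(Add(-7, Rational(95001747709456, 31640625)), 240) = Add(Rational(95001526225081, 31640625), 240) = Rational(95009119975081, 31640625)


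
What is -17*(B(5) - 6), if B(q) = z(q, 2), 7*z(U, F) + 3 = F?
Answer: 731/7 ≈ 104.43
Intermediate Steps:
z(U, F) = -3/7 + F/7
B(q) = -⅐ (B(q) = -3/7 + (⅐)*2 = -3/7 + 2/7 = -⅐)
-17*(B(5) - 6) = -17*(-⅐ - 6) = -17*(-43/7) = 731/7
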